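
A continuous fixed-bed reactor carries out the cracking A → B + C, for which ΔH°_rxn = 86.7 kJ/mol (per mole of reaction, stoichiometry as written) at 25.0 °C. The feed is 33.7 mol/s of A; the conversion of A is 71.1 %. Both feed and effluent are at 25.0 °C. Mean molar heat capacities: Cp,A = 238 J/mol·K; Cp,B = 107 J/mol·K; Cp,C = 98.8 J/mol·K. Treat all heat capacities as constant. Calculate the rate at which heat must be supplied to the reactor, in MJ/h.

Q_in = 7480 MJ/h

Extent of reaction ξ = 0.711 × 33.7 = 23.961 mol/s
Reaction term: ξ·ΔH°_rxn = 23.961 × 86.7 = 2077.4 kJ/s
Q = ΔH = 2077.4 kJ/s = 2077.4 kW
Heat supplied = 7478.6 MJ/h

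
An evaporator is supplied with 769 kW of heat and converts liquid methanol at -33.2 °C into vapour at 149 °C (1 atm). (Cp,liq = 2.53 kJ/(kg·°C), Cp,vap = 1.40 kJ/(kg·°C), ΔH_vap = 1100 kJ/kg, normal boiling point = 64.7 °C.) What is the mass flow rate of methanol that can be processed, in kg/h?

ṁ = 1890 kg/h

Δh = 2.53×(64.7−-33.2) + 1100 + 1.40×(149−64.7) = 1465.7 kJ/kg
Q = 769 kW = 769 kJ/s = 2.7684e+06 kJ/h
ṁ = Q/Δh = 2.7684e+06 / 1465.7 = 1888.8 kg/h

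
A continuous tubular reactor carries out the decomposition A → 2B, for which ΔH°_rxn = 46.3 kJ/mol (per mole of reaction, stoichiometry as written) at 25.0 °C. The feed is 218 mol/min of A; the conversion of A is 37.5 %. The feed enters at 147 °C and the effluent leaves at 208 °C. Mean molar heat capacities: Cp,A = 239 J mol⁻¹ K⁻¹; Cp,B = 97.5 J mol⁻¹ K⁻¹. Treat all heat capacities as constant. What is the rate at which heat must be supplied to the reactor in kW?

Q_in = 105 kW

Extent of reaction ξ = 0.375 × 218 = 81.75 mol/min
Reaction term: ξ·ΔH°_rxn = 81.75 × 46.3 = 3785 kJ/min
Sensible, feed 147→25 °C: -6356.4 kJ/min
Outlet flows (mol/min): A 136.25, B 163.5
Sensible, products 25→208 °C: 8876.4 kJ/min
Q = ΔH = 6305 kJ/min = 105.08 kW
Heat supplied = 105.08 kW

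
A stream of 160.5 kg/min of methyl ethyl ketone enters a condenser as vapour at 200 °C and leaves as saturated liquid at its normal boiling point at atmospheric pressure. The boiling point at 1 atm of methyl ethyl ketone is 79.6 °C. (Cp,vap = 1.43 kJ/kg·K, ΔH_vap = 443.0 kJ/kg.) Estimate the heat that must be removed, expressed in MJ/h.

Q_c = 5920 MJ/h

vapour 200→79.6 °C: -172.17 kJ/kg
condensation at 79.6 °C: -443 kJ/kg
Δh = -172.17 + -443 = -615.17 kJ/kg
Q = ṁ·Δh = 160.5 kg/min × -615.17 kJ/kg = -98735 kJ/min
|Q| = 1645.6 kW = 5924.1 MJ/h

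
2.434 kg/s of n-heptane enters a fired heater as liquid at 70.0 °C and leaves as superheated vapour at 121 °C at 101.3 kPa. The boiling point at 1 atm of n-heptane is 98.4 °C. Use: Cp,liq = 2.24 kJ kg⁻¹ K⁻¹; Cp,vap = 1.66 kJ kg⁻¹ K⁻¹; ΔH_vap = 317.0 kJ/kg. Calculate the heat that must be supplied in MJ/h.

Q = 3660 MJ/h

liquid 70.0→98.4 °C: 63.616 kJ/kg
vaporisation at 98.4 °C: 317 kJ/kg
vapour 98.4→121 °C: 37.516 kJ/kg
Δh = 63.616 + 317 + 37.516 = 418.13 kJ/kg
Q = ṁ·Δh = 2.434 kg/s × 418.13 kJ/kg = 1017.7 kJ/s
|Q| = 1017.7 kW = 3663.8 MJ/h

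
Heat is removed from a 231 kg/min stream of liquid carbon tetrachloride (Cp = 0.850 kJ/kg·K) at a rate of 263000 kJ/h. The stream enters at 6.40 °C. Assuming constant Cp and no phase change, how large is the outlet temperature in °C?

Q = 263000 kJ/h = 4383.3 kJ/min
ΔT = Q/(ṁ·Cp) = 4383.3/(231×0.850) = 22.324 K
T_out = 6.40 − 22.324 = -15.924 °C

T_out = -15.9 °C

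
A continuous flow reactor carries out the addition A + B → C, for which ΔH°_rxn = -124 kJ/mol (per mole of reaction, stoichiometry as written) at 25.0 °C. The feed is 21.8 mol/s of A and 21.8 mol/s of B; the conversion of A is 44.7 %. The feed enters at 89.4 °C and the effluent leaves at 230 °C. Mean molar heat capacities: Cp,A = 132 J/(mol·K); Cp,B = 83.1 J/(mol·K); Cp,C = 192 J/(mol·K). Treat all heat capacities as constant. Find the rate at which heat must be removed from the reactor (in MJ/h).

Extent of reaction ξ = 0.447 × 21.8 = 9.7446 mol/s
Reaction term: ξ·ΔH°_rxn = 9.7446 × -124 = -1208.3 kJ/s
Sensible, feed 89.4→25 °C: -301.98 kJ/s
Outlet flows (mol/s): A 12.055, B 12.055, C 9.7446
Sensible, products 25→230 °C: 915.14 kJ/s
Q = ΔH = -595.18 kJ/s = -595.18 kW
Heat removed = 2142.6 MJ/h

Q_out = 2140 MJ/h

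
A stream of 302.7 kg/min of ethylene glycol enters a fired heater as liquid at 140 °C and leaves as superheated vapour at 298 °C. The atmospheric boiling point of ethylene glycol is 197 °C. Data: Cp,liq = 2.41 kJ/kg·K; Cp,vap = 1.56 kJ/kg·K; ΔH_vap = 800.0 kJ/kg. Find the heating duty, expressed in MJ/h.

liquid 140→197 °C: 137.37 kJ/kg
vaporisation at 197 °C: 800 kJ/kg
vapour 197→298 °C: 157.56 kJ/kg
Δh = 137.37 + 800 + 157.56 = 1094.9 kJ/kg
Q = ṁ·Δh = 302.7 kg/min × 1094.9 kJ/kg = 331440 kJ/min
|Q| = 5523.9 kW = 19886 MJ/h

Q = 19900 MJ/h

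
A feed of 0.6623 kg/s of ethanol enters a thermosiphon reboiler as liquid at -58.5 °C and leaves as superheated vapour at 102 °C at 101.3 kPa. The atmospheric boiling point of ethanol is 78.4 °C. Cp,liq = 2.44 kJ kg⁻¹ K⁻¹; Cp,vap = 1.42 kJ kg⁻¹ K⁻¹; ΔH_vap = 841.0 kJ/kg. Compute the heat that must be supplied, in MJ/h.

liquid -58.5→78.4 °C: 334.04 kJ/kg
vaporisation at 78.4 °C: 841 kJ/kg
vapour 78.4→102 °C: 33.512 kJ/kg
Δh = 334.04 + 841 + 33.512 = 1208.5 kJ/kg
Q = ṁ·Δh = 0.6623 kg/s × 1208.5 kJ/kg = 800.42 kJ/s
|Q| = 800.42 kW = 2881.5 MJ/h

Q = 2880 MJ/h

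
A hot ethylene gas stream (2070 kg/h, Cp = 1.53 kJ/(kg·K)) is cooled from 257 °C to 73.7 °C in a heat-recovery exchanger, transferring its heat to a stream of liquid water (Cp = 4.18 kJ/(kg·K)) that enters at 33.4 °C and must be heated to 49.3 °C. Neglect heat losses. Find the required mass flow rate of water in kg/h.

Heat released by hot stream: Q = 2070 × 1.53 × (257 − 73.7) = 580530 kJ/h
Energy balance on cold side (adiabatic exchanger): Q = ṁ_c·Cp_c·(T_c,out − T_c,in)
ṁ_c = 580530 / [4.18 × (49.3 − 33.4)] = 8734.8 kg/h

ṁ_c = 8730 kg/h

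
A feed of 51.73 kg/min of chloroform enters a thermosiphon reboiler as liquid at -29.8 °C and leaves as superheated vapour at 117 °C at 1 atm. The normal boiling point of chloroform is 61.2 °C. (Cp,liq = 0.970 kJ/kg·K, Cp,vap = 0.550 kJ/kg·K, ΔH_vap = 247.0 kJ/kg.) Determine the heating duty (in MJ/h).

liquid -29.8→61.2 °C: 88.27 kJ/kg
vaporisation at 61.2 °C: 247 kJ/kg
vapour 61.2→117 °C: 30.69 kJ/kg
Δh = 88.27 + 247 + 30.69 = 365.96 kJ/kg
Q = ṁ·Δh = 51.73 kg/min × 365.96 kJ/kg = 18931 kJ/min
|Q| = 315.52 kW = 1135.9 MJ/h

Q = 1140 MJ/h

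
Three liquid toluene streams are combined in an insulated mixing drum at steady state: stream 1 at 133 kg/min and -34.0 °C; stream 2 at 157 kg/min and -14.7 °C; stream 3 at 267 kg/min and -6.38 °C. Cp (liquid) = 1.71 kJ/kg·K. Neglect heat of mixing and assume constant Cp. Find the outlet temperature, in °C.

No heat crosses the boundary, so H_out = H_in.
T_out = Σ ṁᵢCp,ᵢTᵢ / Σ ṁᵢCp,ᵢ
      = -14592 / 952.47 = -15.32 °C

T_out = -15.3 °C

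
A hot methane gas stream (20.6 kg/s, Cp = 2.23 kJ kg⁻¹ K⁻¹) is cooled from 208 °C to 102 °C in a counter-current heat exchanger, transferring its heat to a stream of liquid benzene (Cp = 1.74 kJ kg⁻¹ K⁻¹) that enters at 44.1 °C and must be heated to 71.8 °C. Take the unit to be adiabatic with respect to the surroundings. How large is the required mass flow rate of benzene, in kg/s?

ṁ_c = 101 kg/s

Heat released by hot stream: Q = 20.6 × 2.23 × (208 − 102) = 4869.4 kJ/s
Energy balance on cold side (adiabatic exchanger): Q = ṁ_c·Cp_c·(T_c,out − T_c,in)
ṁ_c = 4869.4 / [1.74 × (71.8 − 44.1)] = 101.03 kg/s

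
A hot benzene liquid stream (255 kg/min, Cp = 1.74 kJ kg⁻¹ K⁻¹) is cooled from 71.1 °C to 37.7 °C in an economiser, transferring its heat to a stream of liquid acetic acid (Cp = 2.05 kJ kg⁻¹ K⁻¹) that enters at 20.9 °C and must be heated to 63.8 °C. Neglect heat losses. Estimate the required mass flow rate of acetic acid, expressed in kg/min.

ṁ_c = 169 kg/min

Heat released by hot stream: Q = 255 × 1.74 × (71.1 − 37.7) = 14820 kJ/min
Energy balance on cold side (adiabatic exchanger): Q = ṁ_c·Cp_c·(T_c,out − T_c,in)
ṁ_c = 14820 / [2.05 × (63.8 − 20.9)] = 168.51 kg/min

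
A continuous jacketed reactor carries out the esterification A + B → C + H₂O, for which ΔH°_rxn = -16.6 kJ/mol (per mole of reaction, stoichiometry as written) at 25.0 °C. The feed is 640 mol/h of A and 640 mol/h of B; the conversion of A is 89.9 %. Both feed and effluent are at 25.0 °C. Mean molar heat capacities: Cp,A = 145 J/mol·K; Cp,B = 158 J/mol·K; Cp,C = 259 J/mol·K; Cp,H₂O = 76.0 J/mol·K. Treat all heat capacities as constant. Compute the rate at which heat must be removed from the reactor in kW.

Q_out = 2.65 kW

Extent of reaction ξ = 0.899 × 640 = 575.36 mol/h
Reaction term: ξ·ΔH°_rxn = 575.36 × -16.6 = -9551 kJ/h
Q = ΔH = -9551 kJ/h = -2.653 kW
Heat removed = 2.653 kW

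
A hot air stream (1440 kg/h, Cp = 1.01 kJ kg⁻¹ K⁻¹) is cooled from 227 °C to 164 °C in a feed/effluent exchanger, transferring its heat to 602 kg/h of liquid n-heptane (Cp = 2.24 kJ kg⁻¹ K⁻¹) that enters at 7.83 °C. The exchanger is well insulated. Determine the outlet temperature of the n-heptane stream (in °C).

T_c,out = 75.8 °C

Heat released by hot stream: Q = 1440 × 1.01 × (227 − 164) = 91627 kJ/h
Energy balance on cold side (adiabatic exchanger): Q = ṁ_c·Cp_c·(T_c,out − T_c,in)
T_c,out = 7.83 + 91627/(602 × 2.24) = 75.779 °C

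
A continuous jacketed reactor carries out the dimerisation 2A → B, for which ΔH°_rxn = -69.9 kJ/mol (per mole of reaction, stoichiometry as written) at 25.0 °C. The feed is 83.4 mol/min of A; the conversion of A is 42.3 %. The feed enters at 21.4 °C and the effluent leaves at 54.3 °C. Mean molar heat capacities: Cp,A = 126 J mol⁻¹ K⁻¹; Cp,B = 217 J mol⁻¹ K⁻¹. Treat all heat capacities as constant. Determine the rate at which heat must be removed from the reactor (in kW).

Q_out = 15.1 kW

Extent of reaction ξ = 0.423 × 83.4 / 2 = 17.639 mol/min
Reaction term: ξ·ΔH°_rxn = 17.639 × -69.9 = -1233 kJ/min
Sensible, feed 21.4→25 °C: 37.83 kJ/min
Outlet flows (mol/min): A 48.122, B 17.639
Sensible, products 25→54.3 °C: 289.81 kJ/min
Q = ΔH = -905.34 kJ/min = -15.089 kW
Heat removed = 15.089 kW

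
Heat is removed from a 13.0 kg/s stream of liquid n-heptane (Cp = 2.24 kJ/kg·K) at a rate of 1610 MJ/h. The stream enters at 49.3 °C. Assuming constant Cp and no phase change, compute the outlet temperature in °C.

Q = 1610 MJ/h = 447.22 kJ/s
ΔT = Q/(ṁ·Cp) = 447.22/(13.0×2.24) = 15.358 K
T_out = 49.3 − 15.358 = 33.942 °C

T_out = 33.9 °C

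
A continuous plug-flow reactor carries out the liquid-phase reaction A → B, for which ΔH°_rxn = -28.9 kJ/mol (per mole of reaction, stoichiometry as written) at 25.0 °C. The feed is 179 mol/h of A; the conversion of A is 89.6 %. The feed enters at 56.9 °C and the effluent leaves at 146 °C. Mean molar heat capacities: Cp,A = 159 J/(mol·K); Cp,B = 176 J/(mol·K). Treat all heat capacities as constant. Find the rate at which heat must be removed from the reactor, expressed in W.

Extent of reaction ξ = 0.896 × 179 = 160.38 mol/h
Reaction term: ξ·ΔH°_rxn = 160.38 × -28.9 = -4635.1 kJ/h
Sensible, feed 56.9→25 °C: -907.91 kJ/h
Outlet flows (mol/h): A 18.616, B 160.38
Sensible, products 25→146 °C: 3773.7 kJ/h
Q = ΔH = -1769.3 kJ/h = -0.49148 kW
Heat removed = 491.48 W

Q_out = 491 W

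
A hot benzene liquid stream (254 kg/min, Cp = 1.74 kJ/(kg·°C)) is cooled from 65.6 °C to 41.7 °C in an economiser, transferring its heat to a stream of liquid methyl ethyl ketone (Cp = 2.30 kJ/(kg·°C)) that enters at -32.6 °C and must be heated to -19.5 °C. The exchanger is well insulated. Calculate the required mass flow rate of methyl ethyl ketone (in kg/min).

ṁ_c = 351 kg/min

Heat released by hot stream: Q = 254 × 1.74 × (65.6 − 41.7) = 10563 kJ/min
Energy balance on cold side (adiabatic exchanger): Q = ṁ_c·Cp_c·(T_c,out − T_c,in)
ṁ_c = 10563 / [2.30 × (-19.5 − -32.6)] = 350.58 kg/min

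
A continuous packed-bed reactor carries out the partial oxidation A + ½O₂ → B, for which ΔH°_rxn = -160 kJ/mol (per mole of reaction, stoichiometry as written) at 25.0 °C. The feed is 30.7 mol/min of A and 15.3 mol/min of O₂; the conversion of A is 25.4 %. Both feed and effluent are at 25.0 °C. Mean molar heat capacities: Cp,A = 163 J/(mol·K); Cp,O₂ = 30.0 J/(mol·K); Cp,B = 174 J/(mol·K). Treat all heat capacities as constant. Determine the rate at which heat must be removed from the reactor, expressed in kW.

Q_out = 20.8 kW

Extent of reaction ξ = 0.254 × 30.7 = 7.7978 mol/min
Reaction term: ξ·ΔH°_rxn = 7.7978 × -160 = -1247.6 kJ/min
Q = ΔH = -1247.6 kJ/min = -20.794 kW
Heat removed = 20.794 kW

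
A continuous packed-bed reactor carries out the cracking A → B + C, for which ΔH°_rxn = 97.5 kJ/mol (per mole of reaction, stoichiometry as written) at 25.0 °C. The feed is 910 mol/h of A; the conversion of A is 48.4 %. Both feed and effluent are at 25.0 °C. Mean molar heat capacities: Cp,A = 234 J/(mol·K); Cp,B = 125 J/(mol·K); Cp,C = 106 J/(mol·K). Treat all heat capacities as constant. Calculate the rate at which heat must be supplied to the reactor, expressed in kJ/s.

Extent of reaction ξ = 0.484 × 910 = 440.44 mol/h
Reaction term: ξ·ΔH°_rxn = 440.44 × 97.5 = 42943 kJ/h
Q = ΔH = 42943 kJ/h = 11.929 kW
Heat supplied = 11.929 kJ/s

Q_in = 11.9 kJ/s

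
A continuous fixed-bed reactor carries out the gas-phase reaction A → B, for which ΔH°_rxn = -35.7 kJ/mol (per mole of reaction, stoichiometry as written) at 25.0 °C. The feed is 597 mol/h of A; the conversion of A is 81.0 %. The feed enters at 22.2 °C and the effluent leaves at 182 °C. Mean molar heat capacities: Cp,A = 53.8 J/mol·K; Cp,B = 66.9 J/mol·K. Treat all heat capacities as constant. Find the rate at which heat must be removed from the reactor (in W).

Q_out = 3090 W

Extent of reaction ξ = 0.810 × 597 = 483.57 mol/h
Reaction term: ξ·ΔH°_rxn = 483.57 × -35.7 = -17263 kJ/h
Sensible, feed 22.2→25 °C: 89.932 kJ/h
Outlet flows (mol/h): A 113.43, B 483.57
Sensible, products 25→182 °C: 6037.2 kJ/h
Q = ΔH = -11136 kJ/h = -3.0934 kW
Heat removed = 3093.4 W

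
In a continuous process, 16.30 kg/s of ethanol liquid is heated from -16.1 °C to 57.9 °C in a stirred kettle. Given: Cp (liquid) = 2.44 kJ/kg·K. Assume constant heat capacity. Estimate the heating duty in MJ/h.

Q = ṁ·Cp·ΔT = 16.30 × 2.44 × (57.9 − -16.1) = 2943.1 kJ/s
Heating duty = 10595 MJ/h

Q = 10600 MJ/h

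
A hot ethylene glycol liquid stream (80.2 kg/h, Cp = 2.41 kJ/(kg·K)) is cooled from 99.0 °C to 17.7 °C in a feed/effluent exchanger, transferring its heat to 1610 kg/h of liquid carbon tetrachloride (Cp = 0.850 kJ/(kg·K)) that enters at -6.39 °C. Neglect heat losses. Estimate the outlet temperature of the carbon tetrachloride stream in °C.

T_c,out = 5.09 °C

Heat released by hot stream: Q = 80.2 × 2.41 × (99.0 − 17.7) = 15714 kJ/h
Energy balance on cold side (adiabatic exchanger): Q = ṁ_c·Cp_c·(T_c,out − T_c,in)
T_c,out = -6.39 + 15714/(1610 × 0.850) = 5.0925 °C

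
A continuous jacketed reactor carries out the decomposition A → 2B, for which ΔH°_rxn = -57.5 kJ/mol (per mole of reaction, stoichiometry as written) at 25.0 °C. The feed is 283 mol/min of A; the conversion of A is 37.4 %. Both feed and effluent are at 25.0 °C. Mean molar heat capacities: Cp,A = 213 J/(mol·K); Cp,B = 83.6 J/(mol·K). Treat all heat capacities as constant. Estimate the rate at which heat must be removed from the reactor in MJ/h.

Q_out = 365 MJ/h

Extent of reaction ξ = 0.374 × 283 = 105.84 mol/min
Reaction term: ξ·ΔH°_rxn = 105.84 × -57.5 = -6085.9 kJ/min
Q = ΔH = -6085.9 kJ/min = -101.43 kW
Heat removed = 365.15 MJ/h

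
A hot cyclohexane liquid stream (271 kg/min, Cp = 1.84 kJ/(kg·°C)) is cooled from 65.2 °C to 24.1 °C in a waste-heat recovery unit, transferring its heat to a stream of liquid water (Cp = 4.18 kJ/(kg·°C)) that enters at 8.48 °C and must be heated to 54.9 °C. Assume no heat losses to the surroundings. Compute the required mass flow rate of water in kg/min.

ṁ_c = 106 kg/min

Heat released by hot stream: Q = 271 × 1.84 × (65.2 − 24.1) = 20494 kJ/min
Energy balance on cold side (adiabatic exchanger): Q = ṁ_c·Cp_c·(T_c,out − T_c,in)
ṁ_c = 20494 / [4.18 × (54.9 − 8.48)] = 105.62 kg/min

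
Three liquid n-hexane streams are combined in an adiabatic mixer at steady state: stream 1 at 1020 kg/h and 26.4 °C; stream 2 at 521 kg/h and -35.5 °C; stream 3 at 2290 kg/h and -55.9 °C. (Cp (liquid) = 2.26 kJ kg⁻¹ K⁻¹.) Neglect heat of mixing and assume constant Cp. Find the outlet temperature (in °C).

T_out = -31.2 °C

No heat crosses the boundary, so H_out = H_in.
Σ ṁᵢCp,ᵢTᵢ = 1020×2.26×26.4 + 521×2.26×-35.5 + 2290×2.26×-55.9 = -270250
Σ ṁᵢCp,ᵢ = 1020×2.26 + 521×2.26 + 2290×2.26 = 8658.1
T_out = -270250 / 8658.1 = -31.213 °C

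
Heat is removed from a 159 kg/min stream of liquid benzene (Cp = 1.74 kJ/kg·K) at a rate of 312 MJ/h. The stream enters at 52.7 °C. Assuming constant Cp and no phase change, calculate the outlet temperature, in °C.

T_out = 33.9 °C

Q = 312 MJ/h = 5200 kJ/min
ΔT = Q/(ṁ·Cp) = 5200/(159×1.74) = 18.796 K
T_out = 52.7 − 18.796 = 33.904 °C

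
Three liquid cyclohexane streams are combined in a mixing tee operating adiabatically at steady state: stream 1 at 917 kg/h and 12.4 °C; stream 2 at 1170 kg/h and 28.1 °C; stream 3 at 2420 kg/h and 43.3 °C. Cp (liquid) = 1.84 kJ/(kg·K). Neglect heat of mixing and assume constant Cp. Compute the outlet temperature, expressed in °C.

T_out = 33.1 °C

No heat crosses the boundary, so H_out = H_in.
T_out = Σ ṁᵢCp,ᵢTᵢ / Σ ṁᵢCp,ᵢ
      = 274220 / 8292.9 = 33.067 °C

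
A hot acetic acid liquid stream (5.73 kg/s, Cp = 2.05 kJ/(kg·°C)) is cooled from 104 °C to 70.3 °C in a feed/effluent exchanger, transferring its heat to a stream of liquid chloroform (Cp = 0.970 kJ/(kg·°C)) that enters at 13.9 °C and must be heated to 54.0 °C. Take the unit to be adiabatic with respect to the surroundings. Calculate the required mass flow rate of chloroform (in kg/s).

ṁ_c = 10.2 kg/s

Heat released by hot stream: Q = 5.73 × 2.05 × (104 − 70.3) = 395.86 kJ/s
Energy balance on cold side (adiabatic exchanger): Q = ṁ_c·Cp_c·(T_c,out − T_c,in)
ṁ_c = 395.86 / [0.970 × (54.0 − 13.9)] = 10.177 kg/s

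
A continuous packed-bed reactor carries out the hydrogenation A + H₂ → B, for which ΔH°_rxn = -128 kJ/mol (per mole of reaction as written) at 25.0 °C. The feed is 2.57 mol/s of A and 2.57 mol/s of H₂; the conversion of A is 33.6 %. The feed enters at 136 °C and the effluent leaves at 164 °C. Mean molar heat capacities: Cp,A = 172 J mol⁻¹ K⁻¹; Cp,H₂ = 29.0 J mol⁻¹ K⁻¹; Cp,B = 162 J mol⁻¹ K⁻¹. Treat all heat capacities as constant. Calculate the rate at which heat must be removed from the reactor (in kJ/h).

Q_out = 363000 kJ/h

Extent of reaction ξ = 0.336 × 2.57 = 0.86352 mol/s
Reaction term: ξ·ΔH°_rxn = 0.86352 × -128 = -110.53 kJ/s
Sensible, feed 136→25 °C: -57.339 kJ/s
Outlet flows (mol/s): A 1.7065, H₂ 1.7065, B 0.86352
Sensible, products 25→164 °C: 67.122 kJ/s
Q = ΔH = -100.75 kJ/s = -100.75 kW
Heat removed = 362690 kJ/h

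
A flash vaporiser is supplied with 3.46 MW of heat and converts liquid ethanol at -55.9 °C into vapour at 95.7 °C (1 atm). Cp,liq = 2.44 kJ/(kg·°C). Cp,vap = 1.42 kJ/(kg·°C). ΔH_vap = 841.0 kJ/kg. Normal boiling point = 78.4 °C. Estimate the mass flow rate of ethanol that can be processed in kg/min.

Δh = 2.44×(78.4−-55.9) + 841.0 + 1.42×(95.7−78.4) = 1193.3 kJ/kg
Q = 3.46 MW = 3460 kJ/s = 207600 kJ/min
ṁ = Q/Δh = 207600 / 1193.3 = 173.98 kg/min

ṁ = 174 kg/min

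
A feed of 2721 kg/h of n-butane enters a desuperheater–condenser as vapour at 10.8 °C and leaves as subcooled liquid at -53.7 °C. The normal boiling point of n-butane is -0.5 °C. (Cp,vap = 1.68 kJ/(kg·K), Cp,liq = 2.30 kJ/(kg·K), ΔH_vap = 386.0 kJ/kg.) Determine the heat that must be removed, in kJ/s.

Q_c = 399 kJ/s

vapour 10.8→-0.5 °C: -18.984 kJ/kg
condensation at -0.5 °C: -386 kJ/kg
liquid -0.5→-53.7 °C: -122.36 kJ/kg
Δh = -18.984 + -386 + -122.36 = -527.34 kJ/kg
Q = ṁ·Δh = 2721 kg/h × -527.34 kJ/kg = -1.4349e+06 kJ/h
|Q| = 398.58 kW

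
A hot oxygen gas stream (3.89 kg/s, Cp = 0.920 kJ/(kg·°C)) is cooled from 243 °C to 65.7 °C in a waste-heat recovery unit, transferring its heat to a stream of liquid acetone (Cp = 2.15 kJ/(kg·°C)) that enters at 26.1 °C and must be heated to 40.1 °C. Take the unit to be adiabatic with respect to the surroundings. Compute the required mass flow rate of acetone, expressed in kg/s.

ṁ_c = 21.1 kg/s

Heat released by hot stream: Q = 3.89 × 0.920 × (243 − 65.7) = 634.52 kJ/s
Energy balance on cold side (adiabatic exchanger): Q = ṁ_c·Cp_c·(T_c,out − T_c,in)
ṁ_c = 634.52 / [2.15 × (40.1 − 26.1)] = 21.08 kg/s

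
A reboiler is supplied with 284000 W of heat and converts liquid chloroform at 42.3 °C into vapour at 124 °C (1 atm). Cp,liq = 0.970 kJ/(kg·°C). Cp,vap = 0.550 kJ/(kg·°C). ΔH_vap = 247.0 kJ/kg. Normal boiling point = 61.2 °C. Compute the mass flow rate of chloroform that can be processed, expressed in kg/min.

ṁ = 56.8 kg/min

Δh = 0.970×(61.2−42.3) + 247.0 + 0.550×(124−61.2) = 299.87 kJ/kg
Q = 284000 W = 284 kJ/s = 17040 kJ/min
ṁ = Q/Δh = 17040 / 299.87 = 56.824 kg/min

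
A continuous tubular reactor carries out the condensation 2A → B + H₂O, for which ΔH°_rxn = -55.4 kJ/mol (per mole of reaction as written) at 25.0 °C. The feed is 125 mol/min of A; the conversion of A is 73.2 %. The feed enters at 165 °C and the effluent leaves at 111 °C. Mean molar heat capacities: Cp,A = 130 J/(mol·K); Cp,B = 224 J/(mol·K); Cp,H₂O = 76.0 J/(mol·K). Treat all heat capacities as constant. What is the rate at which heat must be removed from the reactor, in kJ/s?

Extent of reaction ξ = 0.732 × 125 / 2 = 45.75 mol/min
Reaction term: ξ·ΔH°_rxn = 45.75 × -55.4 = -2534.5 kJ/min
Sensible, feed 165→25 °C: -2275 kJ/min
Outlet flows (mol/min): A 33.5, B 45.75, H₂O 45.75
Sensible, products 25→111 °C: 1554.9 kJ/min
Q = ΔH = -3254.7 kJ/min = -54.244 kW
Heat removed = 54.244 kJ/s

Q_out = 54.2 kJ/s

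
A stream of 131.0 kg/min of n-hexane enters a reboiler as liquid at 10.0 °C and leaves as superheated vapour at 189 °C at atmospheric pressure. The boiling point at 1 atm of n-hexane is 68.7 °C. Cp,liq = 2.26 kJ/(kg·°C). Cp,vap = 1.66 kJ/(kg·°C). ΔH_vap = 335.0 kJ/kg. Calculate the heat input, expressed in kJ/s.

liquid 10.0→68.7 °C: 132.66 kJ/kg
vaporisation at 68.7 °C: 335 kJ/kg
vapour 68.7→189 °C: 199.7 kJ/kg
Δh = 132.66 + 335 + 199.7 = 667.36 kJ/kg
Q = ṁ·Δh = 131.0 kg/min × 667.36 kJ/kg = 87424 kJ/min
|Q| = 1457.1 kW

Q = 1460 kJ/s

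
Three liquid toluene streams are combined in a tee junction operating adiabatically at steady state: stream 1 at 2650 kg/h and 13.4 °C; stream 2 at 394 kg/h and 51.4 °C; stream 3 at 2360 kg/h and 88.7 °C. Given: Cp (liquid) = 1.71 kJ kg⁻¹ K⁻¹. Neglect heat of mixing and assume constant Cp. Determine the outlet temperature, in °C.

T_out = 49.1 °C

Energy balance with Q = 0: Σ ṁᵢCp,ᵢ(T_out − Tᵢ) = 0
T_out = Σ ṁᵢCp,ᵢTᵢ / Σ ṁᵢCp,ᵢ
      = 453310 / 9240.8 = 49.055 °C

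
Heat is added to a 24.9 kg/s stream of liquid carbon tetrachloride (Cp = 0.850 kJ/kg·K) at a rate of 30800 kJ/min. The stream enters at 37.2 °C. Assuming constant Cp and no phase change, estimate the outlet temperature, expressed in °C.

Q = 30800 kJ/min = 513.33 kJ/s
ΔT = Q/(ṁ·Cp) = 513.33/(24.9×0.850) = 24.254 K
T_out = 37.2 + 24.254 = 61.454 °C

T_out = 61.5 °C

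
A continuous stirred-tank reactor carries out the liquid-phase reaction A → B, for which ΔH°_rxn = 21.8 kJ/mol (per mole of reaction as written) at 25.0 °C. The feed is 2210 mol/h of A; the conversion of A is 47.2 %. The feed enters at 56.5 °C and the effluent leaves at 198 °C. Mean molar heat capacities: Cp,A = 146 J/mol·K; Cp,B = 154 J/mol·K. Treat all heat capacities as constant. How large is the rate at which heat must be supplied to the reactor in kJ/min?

Extent of reaction ξ = 0.472 × 2210 = 1043.1 mol/h
Reaction term: ξ·ΔH°_rxn = 1043.1 × 21.8 = 22740 kJ/h
Sensible, feed 56.5→25 °C: -10164 kJ/h
Outlet flows (mol/h): A 1166.9, B 1043.1
Sensible, products 25→198 °C: 57264 kJ/h
Q = ΔH = 69840 kJ/h = 19.4 kW
Heat supplied = 1164 kJ/min

Q_in = 1160 kJ/min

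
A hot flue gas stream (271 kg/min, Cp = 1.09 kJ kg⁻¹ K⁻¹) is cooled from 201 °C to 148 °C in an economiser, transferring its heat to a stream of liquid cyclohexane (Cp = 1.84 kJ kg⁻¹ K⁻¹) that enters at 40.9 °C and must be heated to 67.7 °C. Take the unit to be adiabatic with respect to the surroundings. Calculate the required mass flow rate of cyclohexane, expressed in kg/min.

Heat released by hot stream: Q = 271 × 1.09 × (201 − 148) = 15656 kJ/min
Energy balance on cold side (adiabatic exchanger): Q = ṁ_c·Cp_c·(T_c,out − T_c,in)
ṁ_c = 15656 / [1.84 × (67.7 − 40.9)] = 317.48 kg/min

ṁ_c = 317 kg/min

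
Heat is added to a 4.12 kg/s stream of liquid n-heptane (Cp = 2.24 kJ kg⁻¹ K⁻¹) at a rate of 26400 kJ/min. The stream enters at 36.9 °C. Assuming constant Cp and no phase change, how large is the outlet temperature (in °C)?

T_out = 84.6 °C

Q = 26400 kJ/min = 440 kJ/s
ΔT = Q/(ṁ·Cp) = 440/(4.12×2.24) = 47.677 K
T_out = 36.9 + 47.677 = 84.577 °C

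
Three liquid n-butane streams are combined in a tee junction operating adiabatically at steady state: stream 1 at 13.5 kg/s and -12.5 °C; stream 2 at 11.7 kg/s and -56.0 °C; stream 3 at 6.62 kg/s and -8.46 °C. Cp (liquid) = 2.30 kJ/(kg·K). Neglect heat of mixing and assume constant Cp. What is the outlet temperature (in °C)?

T_out = -27.7 °C

Energy balance with Q = 0: Σ ṁᵢCp,ᵢ(T_out − Tᵢ) = 0
T_out = Σ ṁᵢCp,ᵢTᵢ / Σ ṁᵢCp,ᵢ
      = -2023.9 / 73.186 = -27.654 °C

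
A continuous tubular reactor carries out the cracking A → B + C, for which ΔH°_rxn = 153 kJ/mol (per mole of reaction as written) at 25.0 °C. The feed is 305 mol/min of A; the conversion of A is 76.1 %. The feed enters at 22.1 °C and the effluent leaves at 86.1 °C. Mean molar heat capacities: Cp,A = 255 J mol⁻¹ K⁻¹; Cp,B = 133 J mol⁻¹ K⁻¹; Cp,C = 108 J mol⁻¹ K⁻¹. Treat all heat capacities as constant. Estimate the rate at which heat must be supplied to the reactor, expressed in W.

Q_in = 672000 W

Extent of reaction ξ = 0.761 × 305 = 232.1 mol/min
Reaction term: ξ·ΔH°_rxn = 232.1 × 153 = 35512 kJ/min
Sensible, feed 22.1→25 °C: 225.55 kJ/min
Outlet flows (mol/min): A 72.895, B 232.1, C 232.1
Sensible, products 25→86.1 °C: 4553.5 kJ/min
Q = ΔH = 40291 kJ/min = 671.52 kW
Heat supplied = 671520 W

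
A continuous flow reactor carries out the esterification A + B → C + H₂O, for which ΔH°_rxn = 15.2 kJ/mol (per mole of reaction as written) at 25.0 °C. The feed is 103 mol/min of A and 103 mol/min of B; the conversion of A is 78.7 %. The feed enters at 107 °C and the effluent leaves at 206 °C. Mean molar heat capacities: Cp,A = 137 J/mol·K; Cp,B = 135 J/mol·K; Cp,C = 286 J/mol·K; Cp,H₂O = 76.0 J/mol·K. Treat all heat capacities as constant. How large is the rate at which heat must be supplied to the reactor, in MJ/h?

Extent of reaction ξ = 0.787 × 103 = 81.061 mol/min
Reaction term: ξ·ΔH°_rxn = 81.061 × 15.2 = 1232.1 kJ/min
Sensible, feed 107→25 °C: -2297.3 kJ/min
Outlet flows (mol/min): A 21.939, B 21.939, C 81.061, H₂O 81.061
Sensible, products 25→206 °C: 6391.4 kJ/min
Q = ΔH = 5326.2 kJ/min = 88.77 kW
Heat supplied = 319.57 MJ/h

Q_in = 320 MJ/h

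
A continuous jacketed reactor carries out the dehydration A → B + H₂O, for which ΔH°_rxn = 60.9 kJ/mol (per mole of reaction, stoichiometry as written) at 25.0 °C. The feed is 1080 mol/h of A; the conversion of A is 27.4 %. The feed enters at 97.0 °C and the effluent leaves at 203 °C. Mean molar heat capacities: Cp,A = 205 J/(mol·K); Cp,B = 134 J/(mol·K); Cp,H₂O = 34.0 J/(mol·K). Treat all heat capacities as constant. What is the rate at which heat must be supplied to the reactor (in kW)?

Q_in = 11.0 kW

Extent of reaction ξ = 0.274 × 1080 = 295.92 mol/h
Reaction term: ξ·ΔH°_rxn = 295.92 × 60.9 = 18022 kJ/h
Sensible, feed 97.0→25 °C: -15941 kJ/h
Outlet flows (mol/h): A 784.08, B 295.92, H₂O 295.92
Sensible, products 25→203 °C: 37460 kJ/h
Q = ΔH = 39541 kJ/h = 10.984 kW
Heat supplied = 10.984 kW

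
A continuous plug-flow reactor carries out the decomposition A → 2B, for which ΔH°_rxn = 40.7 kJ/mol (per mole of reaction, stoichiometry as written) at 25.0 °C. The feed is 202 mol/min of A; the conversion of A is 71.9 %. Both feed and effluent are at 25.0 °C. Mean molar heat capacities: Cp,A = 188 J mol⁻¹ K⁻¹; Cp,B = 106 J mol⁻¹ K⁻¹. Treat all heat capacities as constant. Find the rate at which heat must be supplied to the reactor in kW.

Q_in = 98.5 kW

Extent of reaction ξ = 0.719 × 202 = 145.24 mol/min
Reaction term: ξ·ΔH°_rxn = 145.24 × 40.7 = 5911.2 kJ/min
Q = ΔH = 5911.2 kJ/min = 98.52 kW
Heat supplied = 98.52 kW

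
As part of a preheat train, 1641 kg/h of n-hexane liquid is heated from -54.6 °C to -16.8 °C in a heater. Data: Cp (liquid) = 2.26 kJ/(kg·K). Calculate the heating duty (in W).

Q = ṁ·Cp·ΔT = 1641 × 2.26 × (-16.8 − -54.6) = 140190 kJ/h
Converting: 140190 / 3600 s = 38.941 kW
Heating duty = 38941 W

Q = 38900 W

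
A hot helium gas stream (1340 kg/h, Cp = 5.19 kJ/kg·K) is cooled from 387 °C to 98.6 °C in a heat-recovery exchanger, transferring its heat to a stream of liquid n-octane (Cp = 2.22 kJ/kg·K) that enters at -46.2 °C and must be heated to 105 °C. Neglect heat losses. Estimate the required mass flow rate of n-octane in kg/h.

ṁ_c = 5980 kg/h

Heat released by hot stream: Q = 1340 × 5.19 × (387 − 98.6) = 2.0057e+06 kJ/h
Energy balance on cold side (adiabatic exchanger): Q = ṁ_c·Cp_c·(T_c,out − T_c,in)
ṁ_c = 2.0057e+06 / [2.22 × (105 − -46.2)] = 5975.3 kg/h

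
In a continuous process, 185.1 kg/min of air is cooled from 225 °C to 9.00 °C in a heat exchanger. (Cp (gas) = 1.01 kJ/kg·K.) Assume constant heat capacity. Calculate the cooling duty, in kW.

Q = ṁ·Cp·ΔT = 185.1 × 1.01 × (9.00 − 225) = -40381 kJ/min
Converting: 40381 / 60 s = 673.02 kW

Q_c = 673 kW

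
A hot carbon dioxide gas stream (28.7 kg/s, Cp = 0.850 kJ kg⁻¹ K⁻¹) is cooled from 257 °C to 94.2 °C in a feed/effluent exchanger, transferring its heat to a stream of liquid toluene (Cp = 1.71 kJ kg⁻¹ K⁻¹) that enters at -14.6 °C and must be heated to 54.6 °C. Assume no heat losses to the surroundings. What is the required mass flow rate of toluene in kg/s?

ṁ_c = 33.6 kg/s

Heat released by hot stream: Q = 28.7 × 0.850 × (257 − 94.2) = 3971.5 kJ/s
Energy balance on cold side (adiabatic exchanger): Q = ṁ_c·Cp_c·(T_c,out − T_c,in)
ṁ_c = 3971.5 / [1.71 × (54.6 − -14.6)] = 33.562 kg/s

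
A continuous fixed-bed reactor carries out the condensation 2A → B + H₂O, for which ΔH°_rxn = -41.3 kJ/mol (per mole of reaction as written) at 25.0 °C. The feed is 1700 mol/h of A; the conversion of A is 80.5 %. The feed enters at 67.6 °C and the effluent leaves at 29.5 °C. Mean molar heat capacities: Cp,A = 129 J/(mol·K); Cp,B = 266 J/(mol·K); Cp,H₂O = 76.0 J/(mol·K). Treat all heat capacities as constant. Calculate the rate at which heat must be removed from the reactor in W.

Extent of reaction ξ = 0.805 × 1700 / 2 = 684.25 mol/h
Reaction term: ξ·ΔH°_rxn = 684.25 × -41.3 = -28260 kJ/h
Sensible, feed 67.6→25 °C: -9342.2 kJ/h
Outlet flows (mol/h): A 331.5, B 684.25, H₂O 684.25
Sensible, products 25→29.5 °C: 1245.5 kJ/h
Q = ΔH = -36356 kJ/h = -10.099 kW
Heat removed = 10099 W

Q_out = 10100 W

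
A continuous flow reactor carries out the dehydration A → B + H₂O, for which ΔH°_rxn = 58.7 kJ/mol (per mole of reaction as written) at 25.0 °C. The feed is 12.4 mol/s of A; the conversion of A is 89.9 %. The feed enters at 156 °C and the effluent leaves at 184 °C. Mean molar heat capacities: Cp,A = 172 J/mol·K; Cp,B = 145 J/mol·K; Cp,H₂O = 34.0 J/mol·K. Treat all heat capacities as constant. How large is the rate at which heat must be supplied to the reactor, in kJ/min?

Q_in = 43600 kJ/min

Extent of reaction ξ = 0.899 × 12.4 = 11.148 mol/s
Reaction term: ξ·ΔH°_rxn = 11.148 × 58.7 = 654.36 kJ/s
Sensible, feed 156→25 °C: -279.4 kJ/s
Outlet flows (mol/s): A 1.2524, B 11.148, H₂O 11.148
Sensible, products 25→184 °C: 351.52 kJ/s
Q = ΔH = 726.49 kJ/s = 726.49 kW
Heat supplied = 43589 kJ/min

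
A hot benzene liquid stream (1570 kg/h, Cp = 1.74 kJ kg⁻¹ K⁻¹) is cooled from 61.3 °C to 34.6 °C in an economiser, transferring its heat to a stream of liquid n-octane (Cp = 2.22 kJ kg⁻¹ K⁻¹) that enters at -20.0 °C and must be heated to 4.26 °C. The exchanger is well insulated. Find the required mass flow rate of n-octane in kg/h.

Heat released by hot stream: Q = 1570 × 1.74 × (61.3 − 34.6) = 72939 kJ/h
Energy balance on cold side (adiabatic exchanger): Q = ṁ_c·Cp_c·(T_c,out − T_c,in)
ṁ_c = 72939 / [2.22 × (4.26 − -20.0)] = 1354.3 kg/h

ṁ_c = 1350 kg/h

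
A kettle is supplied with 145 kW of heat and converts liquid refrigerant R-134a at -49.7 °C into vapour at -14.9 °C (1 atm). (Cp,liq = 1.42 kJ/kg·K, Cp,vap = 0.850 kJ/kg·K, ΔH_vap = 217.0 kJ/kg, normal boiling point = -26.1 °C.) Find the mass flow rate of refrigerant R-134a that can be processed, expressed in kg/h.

ṁ = 2010 kg/h

Δh = 1.42×(-26.1−-49.7) + 217.0 + 0.850×(-14.9−-26.1) = 260.03 kJ/kg
Q = 145 kW = 145 kJ/s = 522000 kJ/h
ṁ = Q/Δh = 522000 / 260.03 = 2007.4 kg/h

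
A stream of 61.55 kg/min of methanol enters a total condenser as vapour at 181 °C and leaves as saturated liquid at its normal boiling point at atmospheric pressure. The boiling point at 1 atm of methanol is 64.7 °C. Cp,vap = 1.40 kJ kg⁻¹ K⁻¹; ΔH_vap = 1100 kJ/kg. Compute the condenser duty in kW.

Q_c = 1300 kW

vapour 181→64.7 °C: -162.82 kJ/kg
condensation at 64.7 °C: -1100 kJ/kg
Δh = -162.82 + -1100 = -1262.8 kJ/kg
Q = ṁ·Δh = 61.55 kg/min × -1262.8 kJ/kg = -77727 kJ/min
|Q| = 1295.4 kW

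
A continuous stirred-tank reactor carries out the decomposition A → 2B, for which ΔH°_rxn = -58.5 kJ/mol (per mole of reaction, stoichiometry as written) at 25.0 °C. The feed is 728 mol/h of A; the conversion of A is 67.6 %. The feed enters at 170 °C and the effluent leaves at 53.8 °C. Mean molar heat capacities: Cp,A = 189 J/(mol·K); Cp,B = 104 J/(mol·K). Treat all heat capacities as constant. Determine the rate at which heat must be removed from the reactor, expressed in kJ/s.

Extent of reaction ξ = 0.676 × 728 = 492.13 mol/h
Reaction term: ξ·ΔH°_rxn = 492.13 × -58.5 = -28789 kJ/h
Sensible, feed 170→25 °C: -19951 kJ/h
Outlet flows (mol/h): A 235.87, B 984.26
Sensible, products 25→53.8 °C: 4231.9 kJ/h
Q = ΔH = -44508 kJ/h = -12.363 kW
Heat removed = 12.363 kJ/s

Q_out = 12.4 kJ/s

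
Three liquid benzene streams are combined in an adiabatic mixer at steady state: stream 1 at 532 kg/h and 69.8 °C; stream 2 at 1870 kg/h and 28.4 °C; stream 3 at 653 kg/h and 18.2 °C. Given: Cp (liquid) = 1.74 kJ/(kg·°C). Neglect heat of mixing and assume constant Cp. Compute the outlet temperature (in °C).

Adiabatic, steady state ⇒ Σ ṁᵢCp,ᵢ(T_out − Tᵢ) = 0
T_out = Σ ṁᵢCp,ᵢTᵢ / Σ ṁᵢCp,ᵢ
      = 177700 / 5315.7 = 33.429 °C

T_out = 33.4 °C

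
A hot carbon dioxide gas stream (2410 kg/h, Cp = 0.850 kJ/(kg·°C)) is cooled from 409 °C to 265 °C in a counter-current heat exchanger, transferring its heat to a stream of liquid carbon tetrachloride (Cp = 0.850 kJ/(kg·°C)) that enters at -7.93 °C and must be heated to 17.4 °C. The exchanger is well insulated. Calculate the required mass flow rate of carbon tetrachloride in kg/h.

ṁ_c = 13700 kg/h

Heat released by hot stream: Q = 2410 × 0.850 × (409 − 265) = 294980 kJ/h
Energy balance on cold side (adiabatic exchanger): Q = ṁ_c·Cp_c·(T_c,out − T_c,in)
ṁ_c = 294980 / [0.850 × (17.4 − -7.93)] = 13701 kg/h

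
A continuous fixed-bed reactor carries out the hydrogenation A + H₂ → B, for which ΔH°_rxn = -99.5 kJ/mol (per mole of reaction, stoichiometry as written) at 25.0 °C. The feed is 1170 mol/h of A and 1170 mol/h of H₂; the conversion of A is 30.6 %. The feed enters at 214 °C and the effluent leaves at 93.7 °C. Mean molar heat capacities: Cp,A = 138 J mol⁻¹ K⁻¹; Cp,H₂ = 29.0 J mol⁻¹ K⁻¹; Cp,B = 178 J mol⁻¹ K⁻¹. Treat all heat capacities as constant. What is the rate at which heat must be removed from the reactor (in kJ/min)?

Q_out = 981 kJ/min

Extent of reaction ξ = 0.306 × 1170 = 358.02 mol/h
Reaction term: ξ·ΔH°_rxn = 358.02 × -99.5 = -35623 kJ/h
Sensible, feed 214→25 °C: -36929 kJ/h
Outlet flows (mol/h): A 811.98, H₂ 811.98, B 358.02
Sensible, products 25→93.7 °C: 13694 kJ/h
Q = ΔH = -58858 kJ/h = -16.349 kW
Heat removed = 980.96 kJ/min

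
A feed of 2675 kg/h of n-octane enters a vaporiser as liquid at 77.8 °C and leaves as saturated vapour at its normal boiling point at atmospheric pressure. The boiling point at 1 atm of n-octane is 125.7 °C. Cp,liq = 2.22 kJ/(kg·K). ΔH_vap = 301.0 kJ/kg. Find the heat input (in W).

Q = 303000 W

liquid 77.8→125.7 °C: 106.34 kJ/kg
vaporisation at 125.7 °C: 301 kJ/kg
Δh = 106.34 + 301 = 407.34 kJ/kg
Q = ṁ·Δh = 2675 kg/h × 407.34 kJ/kg = 1.0896e+06 kJ/h
|Q| = 302.67 kW = 302670 W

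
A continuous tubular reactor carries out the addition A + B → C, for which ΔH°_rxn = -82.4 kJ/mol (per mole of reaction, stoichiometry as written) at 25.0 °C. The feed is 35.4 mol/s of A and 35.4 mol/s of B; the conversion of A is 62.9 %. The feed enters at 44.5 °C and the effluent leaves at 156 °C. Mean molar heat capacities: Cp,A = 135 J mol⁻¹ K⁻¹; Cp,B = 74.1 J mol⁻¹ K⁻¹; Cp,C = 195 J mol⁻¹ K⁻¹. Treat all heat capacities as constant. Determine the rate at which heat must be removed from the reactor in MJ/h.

Extent of reaction ξ = 0.629 × 35.4 = 22.267 mol/s
Reaction term: ξ·ΔH°_rxn = 22.267 × -82.4 = -1834.8 kJ/s
Sensible, feed 44.5→25 °C: -144.34 kJ/s
Outlet flows (mol/s): A 13.133, B 13.133, C 22.267
Sensible, products 25→156 °C: 928.55 kJ/s
Q = ΔH = -1050.6 kJ/s = -1050.6 kW
Heat removed = 3782 MJ/h

Q_out = 3780 MJ/h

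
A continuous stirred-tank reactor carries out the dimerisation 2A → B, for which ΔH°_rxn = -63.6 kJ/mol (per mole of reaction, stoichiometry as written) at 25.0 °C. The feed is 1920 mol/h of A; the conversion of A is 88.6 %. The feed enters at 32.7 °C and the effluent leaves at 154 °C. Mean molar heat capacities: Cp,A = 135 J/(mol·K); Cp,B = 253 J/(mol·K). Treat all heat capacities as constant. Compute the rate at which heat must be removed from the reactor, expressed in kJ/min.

Q_out = 409 kJ/min

Extent of reaction ξ = 0.886 × 1920 / 2 = 850.56 mol/h
Reaction term: ξ·ΔH°_rxn = 850.56 × -63.6 = -54096 kJ/h
Sensible, feed 32.7→25 °C: -1995.8 kJ/h
Outlet flows (mol/h): A 218.88, B 850.56
Sensible, products 25→154 °C: 31572 kJ/h
Q = ΔH = -24520 kJ/h = -6.8111 kW
Heat removed = 408.67 kJ/min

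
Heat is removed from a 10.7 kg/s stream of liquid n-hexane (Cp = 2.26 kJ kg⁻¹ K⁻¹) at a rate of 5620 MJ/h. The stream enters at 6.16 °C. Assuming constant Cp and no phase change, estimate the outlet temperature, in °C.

Q = 5620 MJ/h = 1561.1 kJ/s
ΔT = Q/(ṁ·Cp) = 1561.1/(10.7×2.26) = 64.557 K
T_out = 6.16 − 64.557 = -58.397 °C

T_out = -58.4 °C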